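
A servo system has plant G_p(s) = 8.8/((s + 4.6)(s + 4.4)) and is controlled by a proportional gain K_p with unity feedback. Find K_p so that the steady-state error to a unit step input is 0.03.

Steady-state error for a unit step on this type-0 loop is 1/(1 + K_p·G_p(0)).
G_p(0) = 0.4348. Require 1/(1 + K_p·0.4348) = 0.03, so 1 + 0.4348·K_p = 33.33.
K_p = (33.33 − 1)/0.4348 = 74.4.

K_p = 74.4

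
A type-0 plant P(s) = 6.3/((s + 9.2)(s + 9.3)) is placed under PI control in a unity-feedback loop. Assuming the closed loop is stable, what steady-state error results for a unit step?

0

The PI controller's integrator makes the forward path type 1, so e_ss to a step is zero.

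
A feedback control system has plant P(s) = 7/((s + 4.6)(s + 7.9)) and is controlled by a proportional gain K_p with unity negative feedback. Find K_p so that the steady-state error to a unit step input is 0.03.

K_p = 168

The loop is type 0, so e_ss(step) = 1/(1 + K_pos) with K_pos = K_p·P(0).
P(0) = 0.1926. Require 1/(1 + K_p·0.1926) = 0.03, so 1 + 0.1926·K_p = 33.33.
K_p = (33.33 − 1)/0.1926 = 168.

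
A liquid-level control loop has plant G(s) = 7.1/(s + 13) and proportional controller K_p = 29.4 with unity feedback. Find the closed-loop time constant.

τ = 0.00451 s

Closed-loop transfer function: T(s) = K_p·G(s)/(1 + K_p·G(s)) = 208.7/(s + 13 + 208.7) = 208.7/(s + 221.7).
Time constant τ = 1/221.7 = 0.00451 s.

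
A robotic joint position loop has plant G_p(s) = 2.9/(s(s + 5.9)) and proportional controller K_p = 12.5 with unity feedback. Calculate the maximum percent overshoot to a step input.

From 1 + K_pG_p(s) = 0: s² + 5.9s + 36.25 = 0 ⇒ ω_n = 6.021, ζ = 0.49.
%OS = 100·exp(−πζ/√(1−ζ²)) = 100·exp(−π·0.49/√0.7599) = 17.1%.

17.1%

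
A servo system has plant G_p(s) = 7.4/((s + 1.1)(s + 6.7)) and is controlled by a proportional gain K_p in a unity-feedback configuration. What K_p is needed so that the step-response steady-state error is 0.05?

The loop is type 0, so e_ss(step) = 1/(1 + K_pos) with K_pos = K_p·G_p(0).
G_p(0) = 1.004. Require 1/(1 + K_p·1.004) = 0.05, so 1 + 1.004·K_p = 20.
K_p = (20 − 1)/1.004 = 18.9.

K_p = 18.9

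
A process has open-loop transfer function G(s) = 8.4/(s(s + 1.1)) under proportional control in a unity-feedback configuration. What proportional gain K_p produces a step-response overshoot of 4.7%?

K_p = 0.074

From %OS = 100·exp(−πζ/√(1−ζ²)) = 4.7%, ζ = −ln(0.047)/√(π²+ln²(0.047)) = 0.6975.
Characteristic equation s² + 1.1s + 8.4K_p = 0 gives ζ = 1.1/(2√(8.4K_p)).
Setting ζ = 0.6975: √(8.4K_p) = 1.1/(2·0.6975) = 0.7886, so K_p = 0.6218/8.4 = 0.074.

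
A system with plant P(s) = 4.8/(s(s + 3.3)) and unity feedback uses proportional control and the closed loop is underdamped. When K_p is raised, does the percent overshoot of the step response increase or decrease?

increase

ζ = 3.3/(2√(4.8K_p)) decreases as K_p grows; lower damping means more overshoot.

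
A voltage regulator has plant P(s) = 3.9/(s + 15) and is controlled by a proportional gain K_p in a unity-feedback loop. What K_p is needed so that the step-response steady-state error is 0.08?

Steady-state error for a unit step on this type-0 loop is 1/(1 + K_p·P(0)).
P(0) = 0.26. Require 1/(1 + K_p·0.26) = 0.08, so 1 + 0.26·K_p = 12.5.
K_p = (12.5 − 1)/0.26 = 44.2.

K_p = 44.2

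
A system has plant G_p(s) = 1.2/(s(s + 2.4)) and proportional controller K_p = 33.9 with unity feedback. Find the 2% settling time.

T_s ≈ 3.33 s

From 1 + K_pG_p(s) = 0: s² + 2.4s + 40.68 = 0 ⇒ ω_n = 6.378, ζ = 0.1881.
2% settling time T_s ≈ 4/(ζω_n) = 4/1.2 = 3.33 s.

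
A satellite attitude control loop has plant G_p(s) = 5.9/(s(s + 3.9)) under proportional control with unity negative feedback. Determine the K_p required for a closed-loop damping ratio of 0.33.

Closed-loop characteristic equation: s² + 3.9s + K_p·5.9 = 0.
So ω_n = √(5.9K_p) and 2ζω_n = 3.9, giving ζ = 3.9/(2√(5.9K_p)).
Setting ζ = 0.33: √(5.9K_p) = 3.9/(2·0.33) = 5.909, so K_p = 34.92/5.9 = 5.92.

K_p = 5.92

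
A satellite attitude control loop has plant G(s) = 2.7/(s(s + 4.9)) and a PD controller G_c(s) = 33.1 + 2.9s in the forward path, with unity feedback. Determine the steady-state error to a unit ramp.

0.0548

The loop has one pole at the origin (type 1). Velocity error constant K_v = lim_{s→0} s·G_c(s)G(s) = 33.1·2.7/4.9 = 18.24.
Steady-state error to a unit ramp: e_ss = 1/K_v = 0.0548.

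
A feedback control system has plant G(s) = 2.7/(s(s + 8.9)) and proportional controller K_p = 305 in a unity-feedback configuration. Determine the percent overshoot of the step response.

The closed-loop denominator s² + 8.9s + 823.5 gives ω_n = √823.5 = 28.7 and ζ = 8.9/(2ω_n) = 0.1551.
%OS = 100·exp(−πζ/√(1−ζ²)) = 100·exp(−π·0.1551/√0.976) = 61.1%.

61.1%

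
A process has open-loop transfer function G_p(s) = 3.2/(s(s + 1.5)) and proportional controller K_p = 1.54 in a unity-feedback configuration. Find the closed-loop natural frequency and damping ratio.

The closed-loop denominator is s(s+1.5) + 1.54·3.2 = s² + 1.5s + 4.928.
Matching s² + 2ζω_n s + ω_n²: ω_n = √4.928 = 2.22 rad/s and 2ζω_n = 1.5, so ζ = 1.5/(2·2.22) = 0.338.

ω_n = 2.22 rad/s, ζ = 0.338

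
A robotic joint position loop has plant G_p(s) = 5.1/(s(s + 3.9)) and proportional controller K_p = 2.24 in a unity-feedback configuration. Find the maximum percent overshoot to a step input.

From 1 + K_pG_p(s) = 0: s² + 3.9s + 11.42 = 0 ⇒ ω_n = 3.38, ζ = 0.5769.
%OS = 100·exp(−πζ/√(1−ζ²)) = 100·exp(−π·0.5769/√0.6671) = 10.9%.

10.9%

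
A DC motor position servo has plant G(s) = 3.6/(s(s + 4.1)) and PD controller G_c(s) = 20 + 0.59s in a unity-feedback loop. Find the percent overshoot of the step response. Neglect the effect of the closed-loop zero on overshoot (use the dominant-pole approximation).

Forward path: (20 + 0.59s)·3.6/(s(s+4.1)). The closed-loop characteristic equation is s² + (4.1 + 3.6·0.59)s + 3.6·20 = 0.
That is s² + 6.224s + 72 = 0, so ω_n = 8.485 rad/s and ζ = 6.224/(2·8.485) = 0.3668.
%OS = 100·exp(−πζ/√(1−ζ²)) = 29%.

29%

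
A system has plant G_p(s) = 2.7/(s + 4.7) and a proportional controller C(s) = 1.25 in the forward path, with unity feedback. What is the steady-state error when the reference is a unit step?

The loop is type 0. Static position error constant K_pos = C(0)·G_p(0) = 1.25·0.5745 = 0.7181.
Steady-state error to a unit step: e_ss = 1/(1+K_pos) = 1/1.718 = 0.582.

0.582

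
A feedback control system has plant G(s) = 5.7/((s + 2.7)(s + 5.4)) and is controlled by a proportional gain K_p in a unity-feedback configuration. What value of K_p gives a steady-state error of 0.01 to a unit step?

K_p = 253

Steady-state error for a unit step on this type-0 loop is 1/(1 + K_p·G(0)).
G(0) = 0.3909. Require 1/(1 + K_p·0.3909) = 0.01, so 1 + 0.3909·K_p = 100.
K_p = (100 − 1)/0.3909 = 253.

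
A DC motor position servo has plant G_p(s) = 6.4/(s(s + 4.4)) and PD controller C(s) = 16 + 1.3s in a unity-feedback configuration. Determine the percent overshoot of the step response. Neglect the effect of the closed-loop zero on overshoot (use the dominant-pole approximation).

7.9%

Forward path: (16 + 1.3s)·6.4/(s(s+4.4)). The closed-loop characteristic equation is s² + (4.4 + 6.4·1.3)s + 6.4·16 = 0.
That is s² + 12.72s + 102.4 = 0, so ω_n = 10.12 rad/s and ζ = 12.72/(2·10.12) = 0.6285.
%OS = 100·exp(−πζ/√(1−ζ²)) = 7.9%.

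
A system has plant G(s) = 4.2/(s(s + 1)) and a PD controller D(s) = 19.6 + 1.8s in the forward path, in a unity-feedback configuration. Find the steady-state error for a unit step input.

The open loop D(s)G(s) has a pole at the origin (type 1), so the static position error constant is infinite and e_ss = 1/(1+∞) = 0.

0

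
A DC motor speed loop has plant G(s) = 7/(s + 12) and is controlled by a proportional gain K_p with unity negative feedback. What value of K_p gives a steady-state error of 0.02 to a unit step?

K_p = 84

For a type-0 loop with proportional control, e_ss = 1/(1 + K_p·G(0)).
G(0) = 0.5833. Require 1/(1 + K_p·0.5833) = 0.02, so 1 + 0.5833·K_p = 50.
K_p = (50 − 1)/0.5833 = 84.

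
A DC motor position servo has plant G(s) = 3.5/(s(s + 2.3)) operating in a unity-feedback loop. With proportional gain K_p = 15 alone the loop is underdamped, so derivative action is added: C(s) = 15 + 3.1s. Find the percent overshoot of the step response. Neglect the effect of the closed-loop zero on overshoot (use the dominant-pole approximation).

Forward path: (15 + 3.1s)·3.5/(s(s+2.3)). The closed-loop characteristic equation is s² + (2.3 + 3.5·3.1)s + 3.5·15 = 0.
That is s² + 13.15s + 52.5 = 0, so ω_n = 7.246 rad/s and ζ = 13.15/(2·7.246) = 0.9074.
%OS = 100·exp(−πζ/√(1−ζ²)) = 0.113%.

0.113%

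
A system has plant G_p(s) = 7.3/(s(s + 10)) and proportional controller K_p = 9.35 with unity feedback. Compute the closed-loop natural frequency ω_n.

1 + K_p·G_p(s) = 0 gives s² + 10s + 68.25 = 0.
So ω_n² = 68.25 ⇒ ω_n = 8.262 rad/s, and ζ = 10/(2ω_n) = 0.605.

ω_n = 8.26 rad/s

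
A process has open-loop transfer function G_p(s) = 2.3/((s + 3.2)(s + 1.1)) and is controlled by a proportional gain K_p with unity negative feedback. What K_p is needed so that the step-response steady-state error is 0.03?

K_p = 49.5

The loop is type 0, so e_ss(step) = 1/(1 + K_pos) with K_pos = K_p·G_p(0).
G_p(0) = 0.6534. Require 1/(1 + K_p·0.6534) = 0.03, so 1 + 0.6534·K_p = 33.33.
K_p = (33.33 − 1)/0.6534 = 49.5.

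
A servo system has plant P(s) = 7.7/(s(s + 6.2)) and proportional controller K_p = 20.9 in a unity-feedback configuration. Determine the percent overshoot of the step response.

45.3%

From 1 + K_pP(s) = 0: s² + 6.2s + 160.9 = 0 ⇒ ω_n = 12.69, ζ = 0.2444.
%OS = 100·exp(−πζ/√(1−ζ²)) = 100·exp(−π·0.2444/√0.9403) = 45.3%.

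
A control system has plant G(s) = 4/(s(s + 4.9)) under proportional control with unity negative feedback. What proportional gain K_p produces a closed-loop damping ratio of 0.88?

K_p = 1.94

Closed-loop characteristic equation: s² + 4.9s + K_p·4 = 0.
So ω_n = √(4K_p) and 2ζω_n = 4.9, giving ζ = 4.9/(2√(4K_p)).
Setting ζ = 0.88: √(4K_p) = 4.9/(2·0.88) = 2.784, so K_p = 7.751/4 = 1.94.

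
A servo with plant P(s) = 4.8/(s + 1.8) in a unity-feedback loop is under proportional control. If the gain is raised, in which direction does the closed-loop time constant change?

Closed-loop pole is at s = −(1.8+K_p·4.8); larger K_p moves it further left, so τ = 1/(1.8+K_p·4.8) decreases.

decrease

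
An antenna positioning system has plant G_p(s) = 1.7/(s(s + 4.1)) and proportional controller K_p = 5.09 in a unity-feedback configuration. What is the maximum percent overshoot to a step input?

4.72%

From 1 + K_pG_p(s) = 0: s² + 4.1s + 8.653 = 0 ⇒ ω_n = 2.942, ζ = 0.6969.
%OS = 100·exp(−πζ/√(1−ζ²)) = 100·exp(−π·0.6969/√0.5143) = 4.72%.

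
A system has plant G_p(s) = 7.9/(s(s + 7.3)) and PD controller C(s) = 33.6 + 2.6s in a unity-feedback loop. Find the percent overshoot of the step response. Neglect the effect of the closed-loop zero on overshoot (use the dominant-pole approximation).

0.571%

Forward path: (33.6 + 2.6s)·7.9/(s(s+7.3)). The closed-loop characteristic equation is s² + (7.3 + 7.9·2.6)s + 7.9·33.6 = 0.
That is s² + 27.84s + 265.4 = 0, so ω_n = 16.29 rad/s and ζ = 27.84/(2·16.29) = 0.8544.
%OS = 100·exp(−πζ/√(1−ζ²)) = 0.571%.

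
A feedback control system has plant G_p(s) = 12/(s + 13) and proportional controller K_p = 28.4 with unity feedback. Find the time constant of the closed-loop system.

τ = 0.00283 s

Closed-loop transfer function: T(s) = K_p·G_p(s)/(1 + K_p·G_p(s)) = 340.8/(s + 13 + 340.8) = 340.8/(s + 353.8).
Time constant τ = 1/353.8 = 0.00283 s.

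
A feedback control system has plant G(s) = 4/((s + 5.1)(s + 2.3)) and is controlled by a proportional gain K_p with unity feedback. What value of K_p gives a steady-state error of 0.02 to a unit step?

The loop is type 0, so e_ss(step) = 1/(1 + K_pos) with K_pos = K_p·G(0).
G(0) = 0.341. Require 1/(1 + K_p·0.341) = 0.02, so 1 + 0.341·K_p = 50.
K_p = (50 − 1)/0.341 = 144.

K_p = 144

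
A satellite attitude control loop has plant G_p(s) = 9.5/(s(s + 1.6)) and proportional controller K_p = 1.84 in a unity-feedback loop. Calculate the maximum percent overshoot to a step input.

54.2%

Closed-loop characteristic equation: s² + 1.6s + 17.48 = 0, so ω_n = 4.181 rad/s and ζ = 1.6/(2·4.181) = 0.1913.
%OS = 100·exp(−πζ/√(1−ζ²)) = 100·exp(−π·0.1913/√0.9634) = 54.2%.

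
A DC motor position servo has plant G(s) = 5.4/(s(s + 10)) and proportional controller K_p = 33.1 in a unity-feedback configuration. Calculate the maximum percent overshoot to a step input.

The closed-loop denominator s² + 10s + 178.7 gives ω_n = √178.7 = 13.37 and ζ = 10/(2ω_n) = 0.374.
%OS = 100·exp(−πζ/√(1−ζ²)) = 100·exp(−π·0.374/√0.8601) = 28.2%.

28.2%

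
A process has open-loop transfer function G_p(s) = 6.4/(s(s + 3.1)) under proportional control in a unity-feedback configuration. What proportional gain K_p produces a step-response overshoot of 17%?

From %OS = 100·exp(−πζ/√(1−ζ²)) = 17%, ζ = −ln(0.17)/√(π²+ln²(0.17)) = 0.4913.
Characteristic equation s² + 3.1s + 6.4K_p = 0 gives ζ = 3.1/(2√(6.4K_p)).
Setting ζ = 0.4913: √(6.4K_p) = 3.1/(2·0.4913) = 3.155, so K_p = 9.954/6.4 = 1.56.

K_p = 1.56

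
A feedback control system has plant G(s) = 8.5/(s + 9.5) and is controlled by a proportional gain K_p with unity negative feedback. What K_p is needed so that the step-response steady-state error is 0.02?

The loop is type 0, so e_ss(step) = 1/(1 + K_pos) with K_pos = K_p·G(0).
G(0) = 0.8947. Require 1/(1 + K_p·0.8947) = 0.02, so 1 + 0.8947·K_p = 50.
K_p = (50 − 1)/0.8947 = 54.8.

K_p = 54.8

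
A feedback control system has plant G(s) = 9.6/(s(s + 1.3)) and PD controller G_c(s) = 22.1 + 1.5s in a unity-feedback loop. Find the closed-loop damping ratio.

ζ = 0.539

Forward path: (22.1 + 1.5s)·9.6/(s(s+1.3)). The closed-loop characteristic equation is s² + (1.3 + 9.6·1.5)s + 9.6·22.1 = 0.
That is s² + 15.7s + 212.2 = 0, so ω_n = 14.57 rad/s and ζ = 15.7/(2·14.57) = 0.5389.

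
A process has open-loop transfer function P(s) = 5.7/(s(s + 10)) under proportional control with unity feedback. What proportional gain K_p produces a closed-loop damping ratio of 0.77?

Closed-loop characteristic equation: s² + 10s + K_p·5.7 = 0.
So ω_n = √(5.7K_p) and 2ζω_n = 10, giving ζ = 10/(2√(5.7K_p)).
Setting ζ = 0.77: √(5.7K_p) = 10/(2·0.77) = 6.494, so K_p = 42.17/5.7 = 7.4.

K_p = 7.4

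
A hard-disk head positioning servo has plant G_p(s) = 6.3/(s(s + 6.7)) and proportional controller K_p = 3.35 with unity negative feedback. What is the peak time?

T_p = 0.999 s

The closed-loop denominator s² + 6.7s + 21.11 gives ω_n = √21.11 = 4.594 and ζ = 6.7/(2ω_n) = 0.7292.
Damped frequency ω_d = ω_n√(1−ζ²) = 3.144 rad/s, so peak time T_p = π/ω_d = 0.999 s.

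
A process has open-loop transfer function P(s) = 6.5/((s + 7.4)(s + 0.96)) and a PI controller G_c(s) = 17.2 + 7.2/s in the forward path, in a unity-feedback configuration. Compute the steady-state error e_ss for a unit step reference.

0

The open loop G_c(s)P(s) has a pole at the origin (type 1), so the static position error constant is infinite and e_ss = 1/(1+∞) = 0.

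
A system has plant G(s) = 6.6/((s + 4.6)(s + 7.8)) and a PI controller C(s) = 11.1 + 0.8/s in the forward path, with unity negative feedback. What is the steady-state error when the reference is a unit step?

The open loop C(s)G(s) has a pole at the origin (type 1), so the static position error constant is infinite and e_ss = 1/(1+∞) = 0.

0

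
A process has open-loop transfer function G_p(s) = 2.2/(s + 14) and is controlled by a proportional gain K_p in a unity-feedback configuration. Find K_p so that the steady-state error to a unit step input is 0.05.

The loop is type 0, so e_ss(step) = 1/(1 + K_pos) with K_pos = K_p·G_p(0).
G_p(0) = 0.1571. Require 1/(1 + K_p·0.1571) = 0.05, so 1 + 0.1571·K_p = 20.
K_p = (20 − 1)/0.1571 = 121.

K_p = 121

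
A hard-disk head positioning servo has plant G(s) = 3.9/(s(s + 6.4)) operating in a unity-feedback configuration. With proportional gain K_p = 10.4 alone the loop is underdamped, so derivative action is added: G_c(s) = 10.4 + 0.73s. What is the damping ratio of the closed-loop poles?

ζ = 0.726

Forward path: (10.4 + 0.73s)·3.9/(s(s+6.4)). The closed-loop characteristic equation is s² + (6.4 + 3.9·0.73)s + 3.9·10.4 = 0.
That is s² + 9.247s + 40.56 = 0, so ω_n = 6.369 rad/s and ζ = 9.247/(2·6.369) = 0.726.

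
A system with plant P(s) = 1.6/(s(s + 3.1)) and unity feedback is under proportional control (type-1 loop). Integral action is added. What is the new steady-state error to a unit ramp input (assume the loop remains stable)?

0

The integrator raises the loop to type 2, so K_v → ∞ and e_ss to a ramp is zero.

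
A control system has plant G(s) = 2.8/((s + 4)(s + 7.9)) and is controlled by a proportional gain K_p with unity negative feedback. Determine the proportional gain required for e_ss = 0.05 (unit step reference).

K_p = 214

Steady-state error for a unit step on this type-0 loop is 1/(1 + K_p·G(0)).
G(0) = 0.08861. Require 1/(1 + K_p·0.08861) = 0.05, so 1 + 0.08861·K_p = 20.
K_p = (20 − 1)/0.08861 = 214.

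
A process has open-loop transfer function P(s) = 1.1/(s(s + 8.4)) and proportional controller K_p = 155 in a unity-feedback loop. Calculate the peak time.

The closed-loop denominator s² + 8.4s + 170.5 gives ω_n = √170.5 = 13.06 and ζ = 8.4/(2ω_n) = 0.3217.
Damped frequency ω_d = ω_n√(1−ζ²) = 12.36 rad/s, so peak time T_p = π/ω_d = 0.254 s.

T_p = 0.254 s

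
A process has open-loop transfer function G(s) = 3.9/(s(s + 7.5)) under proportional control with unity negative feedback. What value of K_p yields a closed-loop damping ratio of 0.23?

K_p = 68.2

Closed-loop characteristic equation: s² + 7.5s + K_p·3.9 = 0.
So ω_n = √(3.9K_p) and 2ζω_n = 7.5, giving ζ = 7.5/(2√(3.9K_p)).
Setting ζ = 0.23: √(3.9K_p) = 7.5/(2·0.23) = 16.3, so K_p = 265.8/3.9 = 68.2.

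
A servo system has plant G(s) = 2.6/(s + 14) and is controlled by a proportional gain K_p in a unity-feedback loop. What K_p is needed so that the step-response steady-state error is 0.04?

K_p = 129

For a type-0 loop with proportional control, e_ss = 1/(1 + K_p·G(0)).
G(0) = 0.1857. Require 1/(1 + K_p·0.1857) = 0.04, so 1 + 0.1857·K_p = 25.
K_p = (25 − 1)/0.1857 = 129.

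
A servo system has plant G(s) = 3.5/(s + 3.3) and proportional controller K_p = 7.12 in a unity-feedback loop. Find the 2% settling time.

Closed-loop transfer function: T(s) = K_p·G(s)/(1 + K_p·G(s)) = 24.92/(s + 3.3 + 24.92) = 24.92/(s + 28.22).
Time constant τ = 1/28.22 = 0.03544 s, so the 2% settling time is about 4τ = 0.142 s.

T_s ≈ 0.142 s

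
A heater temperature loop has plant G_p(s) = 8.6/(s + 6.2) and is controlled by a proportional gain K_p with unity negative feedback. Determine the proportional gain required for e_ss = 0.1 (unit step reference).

For a type-0 loop with proportional control, e_ss = 1/(1 + K_p·G_p(0)).
G_p(0) = 1.387. Require 1/(1 + K_p·1.387) = 0.1, so 1 + 1.387·K_p = 10.
K_p = (10 − 1)/1.387 = 6.49.

K_p = 6.49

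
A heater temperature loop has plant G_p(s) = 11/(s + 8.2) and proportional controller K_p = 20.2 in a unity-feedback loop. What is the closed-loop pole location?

Closed-loop transfer function: T(s) = K_p·G_p(s)/(1 + K_p·G_p(s)) = 222.2/(s + 8.2 + 222.2) = 222.2/(s + 230.4).
The closed-loop pole is at s = −230.4.

s = -230.4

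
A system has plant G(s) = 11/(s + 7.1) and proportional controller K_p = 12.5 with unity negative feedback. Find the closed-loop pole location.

s = -144.6

Closed-loop transfer function: T(s) = K_p·G(s)/(1 + K_p·G(s)) = 137.5/(s + 7.1 + 137.5) = 137.5/(s + 144.6).
The closed-loop pole is at s = −144.6.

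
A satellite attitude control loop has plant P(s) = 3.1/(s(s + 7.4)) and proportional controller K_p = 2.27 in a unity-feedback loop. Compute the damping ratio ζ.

ζ = 1.39

With unity feedback the closed-loop characteristic equation is s² + 7.4s + 2.27·3.1 = s² + 7.4s + 7.037 = 0.
Matching s² + 2ζω_n s + ω_n²: ω_n = √7.037 = 2.653 rad/s and 2ζω_n = 7.4, so ζ = 7.4/(2·2.653) = 1.39.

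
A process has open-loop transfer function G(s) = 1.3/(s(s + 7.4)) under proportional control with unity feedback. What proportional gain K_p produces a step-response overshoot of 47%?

K_p = 193

From %OS = 100·exp(−πζ/√(1−ζ²)) = 47%, ζ = −ln(0.47)/√(π²+ln²(0.47)) = 0.2337.
Characteristic equation s² + 7.4s + 1.3K_p = 0 gives ζ = 7.4/(2√(1.3K_p)).
Setting ζ = 0.2337: √(1.3K_p) = 7.4/(2·0.2337) = 15.83, so K_p = 250.7/1.3 = 193.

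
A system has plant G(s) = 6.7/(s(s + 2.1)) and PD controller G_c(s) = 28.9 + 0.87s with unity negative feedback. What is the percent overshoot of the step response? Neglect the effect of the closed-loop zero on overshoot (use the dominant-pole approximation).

Forward path: (28.9 + 0.87s)·6.7/(s(s+2.1)). The closed-loop characteristic equation is s² + (2.1 + 6.7·0.87)s + 6.7·28.9 = 0.
That is s² + 7.929s + 193.6 = 0, so ω_n = 13.92 rad/s and ζ = 7.929/(2·13.92) = 0.2849.
%OS = 100·exp(−πζ/√(1−ζ²)) = 39.3%.

39.3%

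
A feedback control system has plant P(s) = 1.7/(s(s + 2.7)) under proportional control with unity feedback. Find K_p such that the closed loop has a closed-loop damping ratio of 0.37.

Closed-loop characteristic equation: s² + 2.7s + K_p·1.7 = 0.
So ω_n = √(1.7K_p) and 2ζω_n = 2.7, giving ζ = 2.7/(2√(1.7K_p)).
Setting ζ = 0.37: √(1.7K_p) = 2.7/(2·0.37) = 3.649, so K_p = 13.31/1.7 = 7.83.

K_p = 7.83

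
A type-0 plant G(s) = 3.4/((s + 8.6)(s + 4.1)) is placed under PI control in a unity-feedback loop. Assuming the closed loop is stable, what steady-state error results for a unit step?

0

The PI controller's integrator makes the forward path type 1, so e_ss to a step is zero.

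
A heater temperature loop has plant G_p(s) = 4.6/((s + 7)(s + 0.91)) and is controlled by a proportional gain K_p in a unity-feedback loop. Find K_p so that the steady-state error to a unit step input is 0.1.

K_p = 12.5

For a type-0 loop with proportional control, e_ss = 1/(1 + K_p·G_p(0)).
G_p(0) = 0.7221. Require 1/(1 + K_p·0.7221) = 0.1, so 1 + 0.7221·K_p = 10.
K_p = (10 − 1)/0.7221 = 12.5.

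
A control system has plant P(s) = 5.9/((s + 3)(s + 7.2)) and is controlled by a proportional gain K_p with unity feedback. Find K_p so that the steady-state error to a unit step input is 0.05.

K_p = 69.6

Steady-state error for a unit step on this type-0 loop is 1/(1 + K_p·P(0)).
P(0) = 0.2731. Require 1/(1 + K_p·0.2731) = 0.05, so 1 + 0.2731·K_p = 20.
K_p = (20 − 1)/0.2731 = 69.6.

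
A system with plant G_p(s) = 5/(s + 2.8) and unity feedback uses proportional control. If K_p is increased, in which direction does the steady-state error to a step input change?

e_ss = 1/(1 + K_p·G_p(0)); a larger K_p raises the denominator, so e_ss decreases.

decrease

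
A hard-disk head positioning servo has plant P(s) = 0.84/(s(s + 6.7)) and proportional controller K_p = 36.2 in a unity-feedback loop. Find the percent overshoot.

9.05%

The closed-loop denominator s² + 6.7s + 30.41 gives ω_n = √30.41 = 5.514 and ζ = 6.7/(2ω_n) = 0.6075.
%OS = 100·exp(−πζ/√(1−ζ²)) = 100·exp(−π·0.6075/√0.6309) = 9.05%.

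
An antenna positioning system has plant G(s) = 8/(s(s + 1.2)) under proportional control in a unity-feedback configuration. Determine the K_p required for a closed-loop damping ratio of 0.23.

K_p = 0.851

Closed-loop characteristic equation: s² + 1.2s + K_p·8 = 0.
So ω_n = √(8K_p) and 2ζω_n = 1.2, giving ζ = 1.2/(2√(8K_p)).
Setting ζ = 0.23: √(8K_p) = 1.2/(2·0.23) = 2.609, so K_p = 6.805/8 = 0.851.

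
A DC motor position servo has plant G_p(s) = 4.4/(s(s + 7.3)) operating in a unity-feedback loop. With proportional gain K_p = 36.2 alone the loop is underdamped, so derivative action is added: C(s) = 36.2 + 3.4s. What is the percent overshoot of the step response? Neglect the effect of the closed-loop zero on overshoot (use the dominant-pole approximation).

0.28%

Forward path: (36.2 + 3.4s)·4.4/(s(s+7.3)). The closed-loop characteristic equation is s² + (7.3 + 4.4·3.4)s + 4.4·36.2 = 0.
That is s² + 22.26s + 159.3 = 0, so ω_n = 12.62 rad/s and ζ = 22.26/(2·12.62) = 0.8819.
%OS = 100·exp(−πζ/√(1−ζ²)) = 0.28%.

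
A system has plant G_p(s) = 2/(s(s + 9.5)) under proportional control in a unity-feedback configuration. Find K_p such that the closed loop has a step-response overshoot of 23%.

K_p = 62.8

From %OS = 100·exp(−πζ/√(1−ζ²)) = 23%, ζ = −ln(0.23)/√(π²+ln²(0.23)) = 0.4237.
Characteristic equation s² + 9.5s + 2K_p = 0 gives ζ = 9.5/(2√(2K_p)).
Setting ζ = 0.4237: √(2K_p) = 9.5/(2·0.4237) = 11.21, so K_p = 125.7/2 = 62.8.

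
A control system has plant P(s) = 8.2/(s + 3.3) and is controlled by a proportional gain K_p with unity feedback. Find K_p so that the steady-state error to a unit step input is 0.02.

For a type-0 loop with proportional control, e_ss = 1/(1 + K_p·P(0)).
P(0) = 2.485. Require 1/(1 + K_p·2.485) = 0.02, so 1 + 2.485·K_p = 50.
K_p = (50 − 1)/2.485 = 19.7.

K_p = 19.7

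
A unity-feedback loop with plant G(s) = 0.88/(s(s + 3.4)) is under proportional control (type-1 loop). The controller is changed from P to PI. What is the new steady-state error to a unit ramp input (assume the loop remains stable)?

0

The integrator raises the loop to type 2, so K_v → ∞ and e_ss to a ramp is zero.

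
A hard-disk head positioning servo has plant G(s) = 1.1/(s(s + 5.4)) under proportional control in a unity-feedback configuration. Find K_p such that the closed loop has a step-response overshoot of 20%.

From %OS = 100·exp(−πζ/√(1−ζ²)) = 20%, ζ = −ln(0.2)/√(π²+ln²(0.2)) = 0.4559.
Characteristic equation s² + 5.4s + 1.1K_p = 0 gives ζ = 5.4/(2√(1.1K_p)).
Setting ζ = 0.4559: √(1.1K_p) = 5.4/(2·0.4559) = 5.922, so K_p = 35.07/1.1 = 31.9.

K_p = 31.9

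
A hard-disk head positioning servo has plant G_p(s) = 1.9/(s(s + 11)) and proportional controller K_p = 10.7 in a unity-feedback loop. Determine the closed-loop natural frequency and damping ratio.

With unity feedback the closed-loop characteristic equation is s² + 11s + 10.7·1.9 = s² + 11s + 20.33 = 0.
Matching s² + 2ζω_n s + ω_n²: ω_n = √20.33 = 4.509 rad/s and 2ζω_n = 11, so ζ = 11/(2·4.509) = 1.22.

ω_n = 4.51 rad/s, ζ = 1.22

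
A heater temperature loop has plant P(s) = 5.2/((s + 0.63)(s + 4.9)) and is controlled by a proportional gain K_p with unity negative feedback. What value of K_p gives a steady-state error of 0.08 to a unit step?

Steady-state error for a unit step on this type-0 loop is 1/(1 + K_p·P(0)).
P(0) = 1.684. Require 1/(1 + K_p·1.684) = 0.08, so 1 + 1.684·K_p = 12.5.
K_p = (12.5 − 1)/1.684 = 6.83.

K_p = 6.83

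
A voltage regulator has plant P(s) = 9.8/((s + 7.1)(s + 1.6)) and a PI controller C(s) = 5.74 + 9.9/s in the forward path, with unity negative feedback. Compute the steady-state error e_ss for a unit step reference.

The open loop C(s)P(s) has a pole at the origin (type 1), so the static position error constant is infinite and e_ss = 1/(1+∞) = 0.

0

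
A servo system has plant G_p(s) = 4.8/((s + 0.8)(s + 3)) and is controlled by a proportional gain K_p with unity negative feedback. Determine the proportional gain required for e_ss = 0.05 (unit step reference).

K_p = 9.5

For a type-0 loop with proportional control, e_ss = 1/(1 + K_p·G_p(0)).
G_p(0) = 2. Require 1/(1 + K_p·2) = 0.05, so 1 + 2·K_p = 20.
K_p = (20 − 1)/2 = 9.5.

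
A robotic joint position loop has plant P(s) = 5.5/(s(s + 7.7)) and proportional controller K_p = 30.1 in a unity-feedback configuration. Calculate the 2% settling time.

From 1 + K_pP(s) = 0: s² + 7.7s + 165.6 = 0 ⇒ ω_n = 12.87, ζ = 0.2992.
2% settling time T_s ≈ 4/(ζω_n) = 4/3.85 = 1.04 s.

T_s ≈ 1.04 s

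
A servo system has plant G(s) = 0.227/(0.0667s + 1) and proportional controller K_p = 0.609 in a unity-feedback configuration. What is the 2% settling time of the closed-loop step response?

T_s ≈ 0.234 s

Closed loop: T(s) = K_p·G/(1+K_p·G) = 0.1382/(0.0667s + 1 + 0.1382), with pole at s = −(1 + 0.1382)/0.0667 = −17.07.
τ = 1/17.07 = 0.0586 s, so 2% settling time ≈ 4τ = 0.234 s.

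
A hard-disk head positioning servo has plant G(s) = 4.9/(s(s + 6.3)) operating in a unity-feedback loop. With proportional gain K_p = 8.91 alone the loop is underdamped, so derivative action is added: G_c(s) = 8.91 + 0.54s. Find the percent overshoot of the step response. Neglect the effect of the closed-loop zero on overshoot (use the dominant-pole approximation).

5.56%

Forward path: (8.91 + 0.54s)·4.9/(s(s+6.3)). The closed-loop characteristic equation is s² + (6.3 + 4.9·0.54)s + 4.9·8.91 = 0.
That is s² + 8.946s + 43.66 = 0, so ω_n = 6.607 rad/s and ζ = 8.946/(2·6.607) = 0.677.
%OS = 100·exp(−πζ/√(1−ζ²)) = 5.56%.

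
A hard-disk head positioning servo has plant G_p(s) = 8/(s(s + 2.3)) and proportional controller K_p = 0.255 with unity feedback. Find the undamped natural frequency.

ω_n = 1.43 rad/s

The closed-loop denominator is s(s+2.3) + 0.255·8 = s² + 2.3s + 2.04.
So ω_n² = 2.04 ⇒ ω_n = 1.428 rad/s, and ζ = 2.3/(2ω_n) = 0.805.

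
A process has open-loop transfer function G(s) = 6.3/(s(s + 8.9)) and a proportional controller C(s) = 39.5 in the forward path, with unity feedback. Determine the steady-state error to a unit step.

0

The open loop C(s)G(s) has a pole at the origin (type 1), so the static position error constant is infinite and e_ss = 1/(1+∞) = 0.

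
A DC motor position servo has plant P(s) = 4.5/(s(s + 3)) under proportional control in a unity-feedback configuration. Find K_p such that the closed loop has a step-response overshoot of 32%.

K_p = 4.3

From %OS = 100·exp(−πζ/√(1−ζ²)) = 32%, ζ = −ln(0.32)/√(π²+ln²(0.32)) = 0.341.
Characteristic equation s² + 3s + 4.5K_p = 0 gives ζ = 3/(2√(4.5K_p)).
Setting ζ = 0.341: √(4.5K_p) = 3/(2·0.341) = 4.399, so K_p = 19.35/4.5 = 4.3.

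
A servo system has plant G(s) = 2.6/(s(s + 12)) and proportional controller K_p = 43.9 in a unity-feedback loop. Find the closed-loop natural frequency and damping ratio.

1 + K_p·G(s) = 0 gives s² + 12s + 114.1 = 0.
Matching s² + 2ζω_n s + ω_n²: ω_n = √114.1 = 10.68 rad/s and 2ζω_n = 12, so ζ = 12/(2·10.68) = 0.562.

ω_n = 10.7 rad/s, ζ = 0.562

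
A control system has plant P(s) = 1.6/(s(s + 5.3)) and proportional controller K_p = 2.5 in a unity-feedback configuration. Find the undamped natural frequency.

ω_n = 2 rad/s

1 + K_p·P(s) = 0 gives s² + 5.3s + 4 = 0.
So ω_n² = 4 ⇒ ω_n = 2 rad/s, and ζ = 5.3/(2ω_n) = 1.32.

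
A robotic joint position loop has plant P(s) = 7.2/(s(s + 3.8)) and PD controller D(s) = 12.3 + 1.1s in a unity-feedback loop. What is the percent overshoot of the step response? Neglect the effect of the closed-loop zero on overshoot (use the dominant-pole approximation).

Forward path: (12.3 + 1.1s)·7.2/(s(s+3.8)). The closed-loop characteristic equation is s² + (3.8 + 7.2·1.1)s + 7.2·12.3 = 0.
That is s² + 11.72s + 88.56 = 0, so ω_n = 9.411 rad/s and ζ = 11.72/(2·9.411) = 0.6227.
%OS = 100·exp(−πζ/√(1−ζ²)) = 8.21%.

8.21%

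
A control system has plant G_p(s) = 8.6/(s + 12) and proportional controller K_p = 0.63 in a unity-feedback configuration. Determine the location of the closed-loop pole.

s = -17.42

Closed-loop transfer function: T(s) = K_p·G_p(s)/(1 + K_p·G_p(s)) = 5.418/(s + 12 + 5.418) = 5.418/(s + 17.42).
The closed-loop pole is at s = −17.42.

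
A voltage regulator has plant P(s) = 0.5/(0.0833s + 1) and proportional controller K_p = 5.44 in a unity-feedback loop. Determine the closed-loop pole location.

Closed loop: T(s) = K_p·P/(1+K_p·P) = 2.72/(0.0833s + 1 + 2.72), with pole at s = −(1 + 2.72)/0.0833 = −44.66.

s = -44.66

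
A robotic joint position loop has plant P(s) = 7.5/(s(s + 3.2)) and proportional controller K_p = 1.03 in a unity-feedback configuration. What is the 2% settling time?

Closed-loop characteristic equation: s² + 3.2s + 7.725 = 0, so ω_n = 2.779 rad/s and ζ = 3.2/(2·2.779) = 0.5757.
2% settling time T_s ≈ 4/(ζω_n) = 4/1.6 = 2.5 s.

T_s ≈ 2.5 s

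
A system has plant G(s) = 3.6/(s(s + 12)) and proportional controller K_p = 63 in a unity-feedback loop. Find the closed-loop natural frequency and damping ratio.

The closed-loop denominator is s(s+12) + 63·3.6 = s² + 12s + 226.8.
Matching s² + 2ζω_n s + ω_n²: ω_n = √226.8 = 15.06 rad/s and 2ζω_n = 12, so ζ = 12/(2·15.06) = 0.398.

ω_n = 15.1 rad/s, ζ = 0.398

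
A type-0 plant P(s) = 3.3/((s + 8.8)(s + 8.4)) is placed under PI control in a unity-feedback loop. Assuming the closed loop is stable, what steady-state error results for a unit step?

The PI controller's integrator makes the forward path type 1, so e_ss to a step is zero.

0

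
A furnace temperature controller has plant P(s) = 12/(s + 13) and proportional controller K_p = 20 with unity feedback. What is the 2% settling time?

T_s ≈ 0.0158 s

Closed-loop transfer function: T(s) = K_p·P(s)/(1 + K_p·P(s)) = 240/(s + 13 + 240) = 240/(s + 253).
Time constant τ = 1/253 = 0.003953 s, so the 2% settling time is about 4τ = 0.0158 s.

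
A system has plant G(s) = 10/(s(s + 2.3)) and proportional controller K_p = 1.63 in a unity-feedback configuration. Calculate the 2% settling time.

From 1 + K_pG(s) = 0: s² + 2.3s + 16.3 = 0 ⇒ ω_n = 4.037, ζ = 0.2848.
2% settling time T_s ≈ 4/(ζω_n) = 4/1.15 = 3.48 s.

T_s ≈ 3.48 s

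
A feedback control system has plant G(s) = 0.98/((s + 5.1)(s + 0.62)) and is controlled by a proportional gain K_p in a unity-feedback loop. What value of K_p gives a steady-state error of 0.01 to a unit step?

K_p = 319

Steady-state error for a unit step on this type-0 loop is 1/(1 + K_p·G(0)).
G(0) = 0.3099. Require 1/(1 + K_p·0.3099) = 0.01, so 1 + 0.3099·K_p = 100.
K_p = (100 − 1)/0.3099 = 319.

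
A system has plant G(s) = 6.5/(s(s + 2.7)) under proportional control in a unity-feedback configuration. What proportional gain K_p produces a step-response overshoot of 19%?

K_p = 1.28

From %OS = 100·exp(−πζ/√(1−ζ²)) = 19%, ζ = −ln(0.19)/√(π²+ln²(0.19)) = 0.4673.
Characteristic equation s² + 2.7s + 6.5K_p = 0 gives ζ = 2.7/(2√(6.5K_p)).
Setting ζ = 0.4673: √(6.5K_p) = 2.7/(2·0.4673) = 2.889, so K_p = 8.344/6.5 = 1.28.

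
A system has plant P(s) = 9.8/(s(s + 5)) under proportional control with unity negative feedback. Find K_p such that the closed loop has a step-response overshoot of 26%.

K_p = 4.11

From %OS = 100·exp(−πζ/√(1−ζ²)) = 26%, ζ = −ln(0.26)/√(π²+ln²(0.26)) = 0.3941.
Characteristic equation s² + 5s + 9.8K_p = 0 gives ζ = 5/(2√(9.8K_p)).
Setting ζ = 0.3941: √(9.8K_p) = 5/(2·0.3941) = 6.344, so K_p = 40.24/9.8 = 4.11.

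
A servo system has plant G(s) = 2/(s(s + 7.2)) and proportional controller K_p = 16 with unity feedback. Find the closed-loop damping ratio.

ζ = 0.636

With unity feedback the closed-loop characteristic equation is s² + 7.2s + 16·2 = s² + 7.2s + 32 = 0.
So ω_n² = 32 ⇒ ω_n = 5.657 rad/s, and ζ = 7.2/(2ω_n) = 0.636.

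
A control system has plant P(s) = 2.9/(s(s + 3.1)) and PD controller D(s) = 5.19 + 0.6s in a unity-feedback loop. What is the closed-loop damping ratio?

Forward path: (5.19 + 0.6s)·2.9/(s(s+3.1)). The closed-loop characteristic equation is s² + (3.1 + 2.9·0.6)s + 2.9·5.19 = 0.
That is s² + 4.84s + 15.05 = 0, so ω_n = 3.88 rad/s and ζ = 4.84/(2·3.88) = 0.6238.

ζ = 0.624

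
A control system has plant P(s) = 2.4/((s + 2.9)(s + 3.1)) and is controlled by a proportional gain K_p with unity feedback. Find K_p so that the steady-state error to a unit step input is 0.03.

For a type-0 loop with proportional control, e_ss = 1/(1 + K_p·P(0)).
P(0) = 0.267. Require 1/(1 + K_p·0.267) = 0.03, so 1 + 0.267·K_p = 33.33.
K_p = (33.33 − 1)/0.267 = 121.

K_p = 121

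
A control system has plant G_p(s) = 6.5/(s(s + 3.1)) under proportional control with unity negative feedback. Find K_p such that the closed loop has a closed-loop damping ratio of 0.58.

Closed-loop characteristic equation: s² + 3.1s + K_p·6.5 = 0.
So ω_n = √(6.5K_p) and 2ζω_n = 3.1, giving ζ = 3.1/(2√(6.5K_p)).
Setting ζ = 0.58: √(6.5K_p) = 3.1/(2·0.58) = 2.672, so K_p = 7.142/6.5 = 1.1.

K_p = 1.1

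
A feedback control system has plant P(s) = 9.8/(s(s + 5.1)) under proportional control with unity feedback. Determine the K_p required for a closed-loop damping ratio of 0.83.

K_p = 0.963

Closed-loop characteristic equation: s² + 5.1s + K_p·9.8 = 0.
So ω_n = √(9.8K_p) and 2ζω_n = 5.1, giving ζ = 5.1/(2√(9.8K_p)).
Setting ζ = 0.83: √(9.8K_p) = 5.1/(2·0.83) = 3.072, so K_p = 9.439/9.8 = 0.963.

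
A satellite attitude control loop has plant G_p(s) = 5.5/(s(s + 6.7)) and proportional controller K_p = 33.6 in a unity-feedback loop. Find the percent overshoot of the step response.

The closed-loop denominator s² + 6.7s + 184.8 gives ω_n = √184.8 = 13.59 and ζ = 6.7/(2ω_n) = 0.2464.
%OS = 100·exp(−πζ/√(1−ζ²)) = 100·exp(−π·0.2464/√0.9393) = 45%.

45%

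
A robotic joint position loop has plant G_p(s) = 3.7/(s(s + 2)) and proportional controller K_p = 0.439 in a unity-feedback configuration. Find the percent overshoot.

1.88%

From 1 + K_pG_p(s) = 0: s² + 2s + 1.624 = 0 ⇒ ω_n = 1.274, ζ = 0.7846.
%OS = 100·exp(−πζ/√(1−ζ²)) = 100·exp(−π·0.7846/√0.3844) = 1.88%.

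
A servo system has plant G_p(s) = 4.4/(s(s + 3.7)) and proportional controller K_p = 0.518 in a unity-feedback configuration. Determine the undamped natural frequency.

ω_n = 1.51 rad/s

The closed-loop denominator is s(s+3.7) + 0.518·4.4 = s² + 3.7s + 2.279.
Matching s² + 2ζω_n s + ω_n²: ω_n = √2.279 = 1.51 rad/s and 2ζω_n = 3.7, so ζ = 3.7/(2·1.51) = 1.23.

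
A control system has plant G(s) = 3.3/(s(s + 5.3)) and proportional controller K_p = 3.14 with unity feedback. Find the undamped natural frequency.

ω_n = 3.22 rad/s

The closed-loop denominator is s(s+5.3) + 3.14·3.3 = s² + 5.3s + 10.36.
Matching s² + 2ζω_n s + ω_n²: ω_n = √10.36 = 3.219 rad/s and 2ζω_n = 5.3, so ζ = 5.3/(2·3.219) = 0.823.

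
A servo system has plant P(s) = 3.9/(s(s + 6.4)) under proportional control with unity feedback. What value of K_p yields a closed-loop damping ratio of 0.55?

Closed-loop characteristic equation: s² + 6.4s + K_p·3.9 = 0.
So ω_n = √(3.9K_p) and 2ζω_n = 6.4, giving ζ = 6.4/(2√(3.9K_p)).
Setting ζ = 0.55: √(3.9K_p) = 6.4/(2·0.55) = 5.818, so K_p = 33.85/3.9 = 8.68.

K_p = 8.68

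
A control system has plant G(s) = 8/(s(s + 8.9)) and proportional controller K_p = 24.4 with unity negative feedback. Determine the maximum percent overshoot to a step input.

34.8%

Closed-loop characteristic equation: s² + 8.9s + 195.2 = 0, so ω_n = 13.97 rad/s and ζ = 8.9/(2·13.97) = 0.3185.
%OS = 100·exp(−πζ/√(1−ζ²)) = 100·exp(−π·0.3185/√0.8986) = 34.8%.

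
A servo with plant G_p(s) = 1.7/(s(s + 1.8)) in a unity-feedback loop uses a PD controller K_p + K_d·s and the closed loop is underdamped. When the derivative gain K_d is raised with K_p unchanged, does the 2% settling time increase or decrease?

decrease

Characteristic equation s² + (1.8 + 1.7K_d)s + 1.7K_p = 0: raising K_d increases ζω_n = (1.8+1.7K_d)/2 while the loop stays underdamped, so T_s ≈ 4/(ζω_n) decreases.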